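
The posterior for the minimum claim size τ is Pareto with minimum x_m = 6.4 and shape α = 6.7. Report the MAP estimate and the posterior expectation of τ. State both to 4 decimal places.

τ_MAP = 6.4000, E[τ|data] = 7.5228

The Pareto density is strictly decreasing on [x_m, ∞), so the mode is x_m = 6.4000.
Mean = α·x_m/(α−1) = 6.7·6.4/5.7 = 7.5228.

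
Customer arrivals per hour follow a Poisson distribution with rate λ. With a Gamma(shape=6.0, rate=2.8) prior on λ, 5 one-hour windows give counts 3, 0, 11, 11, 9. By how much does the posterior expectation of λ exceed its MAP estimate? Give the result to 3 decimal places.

Σ counts = 34. Posterior: Gamma(shape = 6.0+34 = 40.0, rate = 2.8+5 = 7.8).
Mode = (α−1)/β = 39.0/7.8 = 5.000.
Mean = α/β = 40.0/7.8 = 5.128.
Difference = 5.128 − 5.000 = 0.128.
The posterior is right-skewed, so the mean exceeds the mode.

0.128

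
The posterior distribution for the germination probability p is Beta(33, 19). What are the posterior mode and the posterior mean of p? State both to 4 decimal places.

Mode = (33−1)/(33+19−2) = 32/50 = 0.6400.
Mean = 33/(33+19) = 33/52 = 0.6346.

MAP = 0.6400; posterior mean = 0.6346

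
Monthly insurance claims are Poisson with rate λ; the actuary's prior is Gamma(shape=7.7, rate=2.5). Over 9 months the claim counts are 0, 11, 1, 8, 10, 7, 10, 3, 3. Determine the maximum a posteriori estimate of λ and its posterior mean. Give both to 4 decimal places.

Σ counts = 53. Posterior: Gamma(shape = 7.7+53 = 60.7, rate = 2.5+9 = 11.5).
Mode = (α−1)/β = 59.7/11.5 = 5.1913.
Mean = α/β = 60.7/11.5 = 5.2783.
Mean > mode: the posterior has a right tail.

MAP: 5.1913. Posterior mean: 5.2783.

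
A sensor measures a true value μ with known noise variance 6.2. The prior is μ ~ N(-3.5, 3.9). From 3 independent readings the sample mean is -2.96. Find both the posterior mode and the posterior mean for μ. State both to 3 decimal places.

posterior mode = -3.147, posterior mean = -3.147

Posterior for μ is Normal. Precision-weighted mean: (1/3.9·-3.5 + 3/6.2·-2.96) / (1/3.9 + 3/6.2) = -3.147.
A Normal posterior is symmetric, so mode = mean.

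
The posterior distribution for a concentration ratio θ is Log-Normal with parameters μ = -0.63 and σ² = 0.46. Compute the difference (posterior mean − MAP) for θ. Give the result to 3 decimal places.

0.334

Mode = exp(μ − σ²) = exp(-1.09) = 0.336.
Mean = exp(μ + σ²/2) = exp(-0.400) = 0.670.
Difference = 0.670 − 0.336 = 0.334.
The posterior is right-skewed, so the mean exceeds the mode.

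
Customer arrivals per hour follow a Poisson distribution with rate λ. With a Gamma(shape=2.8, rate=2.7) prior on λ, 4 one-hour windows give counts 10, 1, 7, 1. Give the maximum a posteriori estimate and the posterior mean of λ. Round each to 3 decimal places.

Σ counts = 19. Posterior: Gamma(shape = 2.8+19 = 21.8, rate = 2.7+4 = 6.7).
Mode = (α−1)/β = 20.8/6.7 = 3.104.
Mean = α/β = 21.8/6.7 = 3.254.

MAP = 3.104, posterior mean = 3.254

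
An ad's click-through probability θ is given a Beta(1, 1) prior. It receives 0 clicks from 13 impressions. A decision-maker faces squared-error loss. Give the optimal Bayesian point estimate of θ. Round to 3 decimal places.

Posterior: Beta(1+0, 1+13) = Beta(1, 14).
Since α = 1 ≤ 1 and β > 1, the Beta density is monotone decreasing on [0,1]; the mode is at 0.
Mean = 1/(1+14) = 0.067.
Squared-error loss ⇒ the optimal estimator is the posterior mean.

0.067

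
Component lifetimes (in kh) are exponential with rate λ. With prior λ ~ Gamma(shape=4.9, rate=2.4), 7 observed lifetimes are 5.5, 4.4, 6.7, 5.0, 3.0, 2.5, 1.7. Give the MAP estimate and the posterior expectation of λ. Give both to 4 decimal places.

MAP = 0.3494, posterior mean = 0.3814

Σ times = 28.8. Posterior: Gamma(shape = 4.9+7 = 11.9, rate = 2.4+28.8 = 31.2).
Mode = (α−1)/β = 10.9/31.2 = 0.3494.
Mean = α/β = 11.9/31.2 = 0.3814.
Mean > mode: the posterior has a right tail.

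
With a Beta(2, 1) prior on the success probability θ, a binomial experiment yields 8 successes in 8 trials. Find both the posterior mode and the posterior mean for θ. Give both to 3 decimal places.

MAP = 1.000; posterior mean = 0.909

Posterior: Beta(2+8, 1+0) = Beta(10, 1).
Since β = 1 ≤ 1 and α > 1, the Beta density is monotone increasing on [0,1]; the mode is at 1.
Mean = 10/(10+1) = 0.909.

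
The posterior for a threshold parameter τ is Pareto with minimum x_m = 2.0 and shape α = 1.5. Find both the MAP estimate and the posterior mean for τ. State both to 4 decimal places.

MAP estimate = 2.0000, posterior mean = 6.0000

The Pareto density is strictly decreasing on [x_m, ∞), so the mode is x_m = 2.0000.
Mean = α·x_m/(α−1) = 1.5·2.0/0.5 = 6.0000.
The posterior is right-skewed, so the mean exceeds the mode.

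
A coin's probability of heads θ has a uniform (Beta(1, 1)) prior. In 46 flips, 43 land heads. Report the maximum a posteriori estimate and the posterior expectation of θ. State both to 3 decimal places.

Posterior: Beta(1+43, 1+3) = Beta(44, 4).
Mode = (44−1)/(44+4−2) = 43/46 = 0.935.
With a flat prior the MAP equals the MLE, 43/46.
Mean = 44/(44+4) = 44/48 = 0.917.
The mean is pulled below the mode by the posterior's left skew.

MAP = 0.935, posterior mean = 0.917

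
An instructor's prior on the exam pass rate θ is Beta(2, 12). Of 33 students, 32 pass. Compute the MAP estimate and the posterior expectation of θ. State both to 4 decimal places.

θ_MAP = 0.7333, E[θ|data] = 0.7234

Posterior: Beta(2+32, 12+1) = Beta(34, 13).
Mode = (34−1)/(34+13−2) = 33/45 = 0.7333.
Mean = 34/(34+13) = 34/47 = 0.7234.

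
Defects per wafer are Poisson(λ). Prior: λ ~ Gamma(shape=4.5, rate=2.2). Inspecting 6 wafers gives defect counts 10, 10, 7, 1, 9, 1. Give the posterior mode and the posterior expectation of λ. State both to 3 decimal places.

Σ counts = 38. Posterior: Gamma(shape = 4.5+38 = 42.5, rate = 2.2+6 = 8.2).
Mode = (α−1)/β = 41.5/8.2 = 5.061.
Mean = α/β = 42.5/8.2 = 5.183.

posterior mode = 5.061, posterior expectation = 5.183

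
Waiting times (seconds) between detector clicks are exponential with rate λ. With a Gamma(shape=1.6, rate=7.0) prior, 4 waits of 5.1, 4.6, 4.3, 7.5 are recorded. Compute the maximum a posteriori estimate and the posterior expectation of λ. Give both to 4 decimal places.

Σ times = 21.5. Posterior: Gamma(shape = 1.6+4 = 5.6, rate = 7.0+21.5 = 28.5).
Mode = (α−1)/β = 4.6/28.5 = 0.1614.
Mean = α/β = 5.6/28.5 = 0.1965.
The mean is pulled above the mode by the posterior's right skew.

maximum a posteriori estimate = 0.1614, posterior expectation = 0.1965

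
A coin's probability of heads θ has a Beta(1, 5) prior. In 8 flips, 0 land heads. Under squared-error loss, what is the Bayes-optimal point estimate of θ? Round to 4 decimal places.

0.0714

Posterior: Beta(1+0, 5+8) = Beta(1, 13).
Since α = 1 ≤ 1 and β > 1, the Beta density is monotone decreasing on [0,1]; the mode is at 0.
Mean = 1/(1+13) = 0.0714.
Squared-error loss ⇒ the optimal estimator is the posterior mean.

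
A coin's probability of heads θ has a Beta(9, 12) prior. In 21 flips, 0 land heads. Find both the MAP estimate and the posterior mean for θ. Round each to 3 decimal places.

Posterior: Beta(9+0, 12+21) = Beta(9, 33).
Mode = (9−1)/(9+33−2) = 8/40 = 0.200.
Mean = 9/(9+33) = 9/42 = 0.214.

θ_MAP = 0.200, E[θ|data] = 0.214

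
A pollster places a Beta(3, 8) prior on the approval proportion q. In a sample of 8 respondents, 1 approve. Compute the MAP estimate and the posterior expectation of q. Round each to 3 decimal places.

Posterior: Beta(3+1, 8+7) = Beta(4, 15).
Mode = (4−1)/(4+15−2) = 3/17 = 0.176.
Mean = 4/(4+15) = 4/19 = 0.211.
The posterior is right-skewed, so the mean exceeds the mode.

MAP = 0.176; posterior mean = 0.211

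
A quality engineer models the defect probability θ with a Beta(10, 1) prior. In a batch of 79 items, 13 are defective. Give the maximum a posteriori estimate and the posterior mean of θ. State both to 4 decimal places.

MAP = 0.2500, posterior mean = 0.2556

Posterior: Beta(10+13, 1+66) = Beta(23, 67).
Mode = (23−1)/(23+67−2) = 22/88 = 0.2500.
Mean = 23/(23+67) = 23/90 = 0.2556.
Right-skewed posterior ⇒ mode < mean.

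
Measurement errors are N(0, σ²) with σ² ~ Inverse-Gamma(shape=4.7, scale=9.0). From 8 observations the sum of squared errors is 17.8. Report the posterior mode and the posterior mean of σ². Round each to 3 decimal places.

Posterior: Inverse-Gamma(shape = 4.7+8/2 = 8.7, scale = 9.0+17.8/2 = 17.9).
Mode = β/(α+1) = 17.9/9.7 = 1.845.
Mean = β/(α−1) = 17.9/7.7 = 2.325.

MAP: 1.845. Posterior mean: 2.325.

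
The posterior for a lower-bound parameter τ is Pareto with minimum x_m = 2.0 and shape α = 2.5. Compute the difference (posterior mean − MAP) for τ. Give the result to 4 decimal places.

1.3333

The Pareto density is strictly decreasing on [x_m, ∞), so the mode is x_m = 2.0000.
Mean = α·x_m/(α−1) = 2.5·2.0/1.5 = 3.3333.
Difference = 3.3333 − 2.0000 = 1.3333.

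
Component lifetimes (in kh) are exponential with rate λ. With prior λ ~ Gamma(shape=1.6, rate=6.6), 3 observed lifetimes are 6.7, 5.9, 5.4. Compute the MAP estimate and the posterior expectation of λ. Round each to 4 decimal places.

MAP = 0.1463; posterior mean = 0.1870

Σ times = 18.0. Posterior: Gamma(shape = 1.6+3 = 4.6, rate = 6.6+18.0 = 24.6).
Mode = (α−1)/β = 3.6/24.6 = 0.1463.
Mean = α/β = 4.6/24.6 = 0.1870.
Right-skewed posterior ⇒ mode < mean.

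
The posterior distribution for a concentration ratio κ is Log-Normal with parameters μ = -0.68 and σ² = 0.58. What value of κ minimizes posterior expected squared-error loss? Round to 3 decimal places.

Mode = exp(μ − σ²) = exp(-1.26) = 0.284.
Mean = exp(μ + σ²/2) = exp(-0.390) = 0.677.
Squared-error loss ⇒ the optimal estimator is the posterior mean.

0.677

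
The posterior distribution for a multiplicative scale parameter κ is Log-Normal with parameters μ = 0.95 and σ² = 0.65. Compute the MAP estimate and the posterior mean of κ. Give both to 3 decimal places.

Mode = exp(μ − σ²) = exp(0.30) = 1.350.
Mean = exp(μ + σ²/2) = exp(1.275) = 3.579.

κ_MAP = 1.350, E[κ|data] = 3.579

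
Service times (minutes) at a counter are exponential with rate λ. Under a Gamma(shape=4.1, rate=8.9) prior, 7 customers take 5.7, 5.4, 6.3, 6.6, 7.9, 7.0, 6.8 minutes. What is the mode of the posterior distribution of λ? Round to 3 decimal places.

0.185

Σ times = 45.7. Posterior: Gamma(shape = 4.1+7 = 11.1, rate = 8.9+45.7 = 54.6).
Mode = (α−1)/β = 10.1/54.6 = 0.185.
Mean = α/β = 11.1/54.6 = 0.203.
This is the posterior mode — the MAP estimate.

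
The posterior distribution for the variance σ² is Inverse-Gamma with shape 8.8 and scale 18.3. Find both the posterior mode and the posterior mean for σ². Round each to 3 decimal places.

Mode = β/(α+1) = 18.3/9.8 = 1.867.
Mean = β/(α−1) = 18.3/7.8 = 2.346.
The mean is pulled above the mode by the posterior's right skew.

σ²_MAP = 1.867, E[σ²|data] = 2.346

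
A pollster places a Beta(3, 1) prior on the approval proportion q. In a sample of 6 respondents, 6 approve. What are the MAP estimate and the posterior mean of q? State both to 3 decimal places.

MAP = 1.000; posterior mean = 0.900

Posterior: Beta(3+6, 1+0) = Beta(9, 1).
Since β = 1 ≤ 1 and α > 1, the Beta density is monotone increasing on [0,1]; the mode is at 1.
Mean = 9/(9+1) = 0.900.
Mode > mean: the posterior has a left tail.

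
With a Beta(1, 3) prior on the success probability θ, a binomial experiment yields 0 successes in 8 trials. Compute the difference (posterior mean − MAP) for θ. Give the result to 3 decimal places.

Posterior: Beta(1+0, 3+8) = Beta(1, 11).
Since α = 1 ≤ 1 and β > 1, the Beta density is monotone decreasing on [0,1]; the mode is at 0.
Mean = 1/(1+11) = 0.083.
Difference = 0.083 − 0.000 = 0.083.
Right-skewed posterior ⇒ mode < mean.

0.083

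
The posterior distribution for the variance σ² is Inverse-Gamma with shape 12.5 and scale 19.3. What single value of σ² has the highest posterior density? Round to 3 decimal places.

1.430

Mode = β/(α+1) = 19.3/13.5 = 1.430.
Mean = β/(α−1) = 19.3/11.5 = 1.678.
This is the posterior mode — the MAP estimate.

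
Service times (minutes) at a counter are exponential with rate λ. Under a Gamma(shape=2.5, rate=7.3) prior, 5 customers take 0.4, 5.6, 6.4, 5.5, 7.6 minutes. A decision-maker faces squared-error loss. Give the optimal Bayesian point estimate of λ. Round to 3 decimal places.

0.229

Σ times = 25.5. Posterior: Gamma(shape = 2.5+5 = 7.5, rate = 7.3+25.5 = 32.8).
Mode = (α−1)/β = 6.5/32.8 = 0.198.
Mean = α/β = 7.5/32.8 = 0.229.
Squared-error loss ⇒ the optimal estimator is the posterior mean.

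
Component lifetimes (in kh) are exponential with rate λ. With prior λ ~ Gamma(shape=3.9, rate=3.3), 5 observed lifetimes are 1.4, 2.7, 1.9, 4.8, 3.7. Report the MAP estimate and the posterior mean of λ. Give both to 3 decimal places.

Σ times = 14.5. Posterior: Gamma(shape = 3.9+5 = 8.9, rate = 3.3+14.5 = 17.8).
Mode = (α−1)/β = 7.9/17.8 = 0.444.
Mean = α/β = 8.9/17.8 = 0.500.

λ_MAP = 0.444, E[λ|data] = 0.500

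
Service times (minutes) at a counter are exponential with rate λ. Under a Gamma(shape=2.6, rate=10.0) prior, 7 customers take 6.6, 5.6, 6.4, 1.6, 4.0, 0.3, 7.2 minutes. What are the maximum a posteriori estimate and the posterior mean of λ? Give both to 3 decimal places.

MAP: 0.206. Posterior mean: 0.230.

Σ times = 31.7. Posterior: Gamma(shape = 2.6+7 = 9.6, rate = 10.0+31.7 = 41.7).
Mode = (α−1)/β = 8.6/41.7 = 0.206.
Mean = α/β = 9.6/41.7 = 0.230.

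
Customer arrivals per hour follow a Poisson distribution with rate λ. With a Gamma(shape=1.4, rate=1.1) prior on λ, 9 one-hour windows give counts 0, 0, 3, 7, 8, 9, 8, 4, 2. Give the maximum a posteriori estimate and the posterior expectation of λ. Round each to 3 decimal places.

Σ counts = 41. Posterior: Gamma(shape = 1.4+41 = 42.4, rate = 1.1+9 = 10.1).
Mode = (α−1)/β = 41.4/10.1 = 4.099.
Mean = α/β = 42.4/10.1 = 4.198.

MAP: 4.099. Posterior mean: 4.198.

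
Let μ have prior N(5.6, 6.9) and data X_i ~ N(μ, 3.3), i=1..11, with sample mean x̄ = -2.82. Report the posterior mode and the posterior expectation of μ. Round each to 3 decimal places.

Posterior for μ is Normal. Precision-weighted mean: (1/6.9·5.6 + 11/3.3·-2.82) / (1/6.9 + 11/3.3) = -2.469.
A Normal posterior is symmetric, so mode = mean.

posterior mode = -2.469, posterior expectation = -2.469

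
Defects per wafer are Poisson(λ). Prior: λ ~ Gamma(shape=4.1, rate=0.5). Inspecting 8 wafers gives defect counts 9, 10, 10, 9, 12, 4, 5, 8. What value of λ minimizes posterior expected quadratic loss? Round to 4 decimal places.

Σ counts = 67. Posterior: Gamma(shape = 4.1+67 = 71.1, rate = 0.5+8 = 8.5).
Mode = (α−1)/β = 70.1/8.5 = 8.2471.
Mean = α/β = 71.1/8.5 = 8.3647.
Quadratic loss ⇒ the optimal estimator is the posterior mean.

8.3647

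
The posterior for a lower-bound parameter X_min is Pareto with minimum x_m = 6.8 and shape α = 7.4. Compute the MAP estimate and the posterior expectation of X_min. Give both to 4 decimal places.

The Pareto density is strictly decreasing on [x_m, ∞), so the mode is x_m = 6.8000.
Mean = α·x_m/(α−1) = 7.4·6.8/6.4 = 7.8625.
Mean > mode: the posterior has a right tail.

MAP = 6.8000; posterior mean = 7.8625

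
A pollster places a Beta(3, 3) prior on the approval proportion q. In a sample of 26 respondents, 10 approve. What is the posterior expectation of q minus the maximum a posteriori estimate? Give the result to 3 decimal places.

0.006

Posterior: Beta(3+10, 3+16) = Beta(13, 19).
Mode = (13−1)/(13+19−2) = 12/30 = 0.400.
Mean = 13/(13+19) = 13/32 = 0.406.
Difference = 0.406 − 0.400 = 0.006.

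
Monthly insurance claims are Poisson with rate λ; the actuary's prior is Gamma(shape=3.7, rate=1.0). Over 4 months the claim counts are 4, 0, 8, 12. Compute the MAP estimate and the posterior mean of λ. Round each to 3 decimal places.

Σ counts = 24. Posterior: Gamma(shape = 3.7+24 = 27.7, rate = 1.0+4 = 5.0).
Mode = (α−1)/β = 26.7/5.0 = 5.340.
Mean = α/β = 27.7/5.0 = 5.540.

MAP estimate = 5.340, posterior mean = 5.540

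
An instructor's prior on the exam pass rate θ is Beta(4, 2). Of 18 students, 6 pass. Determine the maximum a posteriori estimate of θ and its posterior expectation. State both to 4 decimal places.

Posterior: Beta(4+6, 2+12) = Beta(10, 14).
Mode = (10−1)/(10+14−2) = 9/22 = 0.4091.
Mean = 10/(10+14) = 10/24 = 0.4167.

θ_MAP = 0.4091, E[θ|data] = 0.4167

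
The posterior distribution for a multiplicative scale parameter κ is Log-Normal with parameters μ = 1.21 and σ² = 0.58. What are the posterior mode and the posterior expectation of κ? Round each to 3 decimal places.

Mode = exp(μ − σ²) = exp(0.63) = 1.878.
Mean = exp(μ + σ²/2) = exp(1.500) = 4.482.
Right-skewed posterior ⇒ mode < mean.

κ_MAP = 1.878, E[κ|data] = 4.482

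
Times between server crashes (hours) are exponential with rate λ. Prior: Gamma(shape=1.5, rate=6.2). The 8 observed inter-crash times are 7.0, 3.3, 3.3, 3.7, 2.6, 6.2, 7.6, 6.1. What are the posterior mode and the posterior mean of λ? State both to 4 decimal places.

MAP = 0.1848; posterior mean = 0.2065

Σ times = 39.8. Posterior: Gamma(shape = 1.5+8 = 9.5, rate = 6.2+39.8 = 46.0).
Mode = (α−1)/β = 8.5/46.0 = 0.1848.
Mean = α/β = 9.5/46.0 = 0.2065.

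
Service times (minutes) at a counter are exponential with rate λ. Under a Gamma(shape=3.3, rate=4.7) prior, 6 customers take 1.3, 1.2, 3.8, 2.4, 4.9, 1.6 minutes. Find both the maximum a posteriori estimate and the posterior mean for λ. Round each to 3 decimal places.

Σ times = 15.2. Posterior: Gamma(shape = 3.3+6 = 9.3, rate = 4.7+15.2 = 19.9).
Mode = (α−1)/β = 8.3/19.9 = 0.417.
Mean = α/β = 9.3/19.9 = 0.467.
Mean > mode: the posterior has a right tail.

λ_MAP = 0.417, E[λ|data] = 0.467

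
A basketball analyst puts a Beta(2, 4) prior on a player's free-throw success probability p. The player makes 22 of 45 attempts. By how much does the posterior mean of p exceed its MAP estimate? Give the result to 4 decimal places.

Posterior: Beta(2+22, 4+23) = Beta(24, 27).
Mode = (24−1)/(24+27−2) = 23/49 = 0.4694.
Mean = 24/(24+27) = 24/51 = 0.4706.
Difference = 0.4706 − 0.4694 = 0.0012.

0.0012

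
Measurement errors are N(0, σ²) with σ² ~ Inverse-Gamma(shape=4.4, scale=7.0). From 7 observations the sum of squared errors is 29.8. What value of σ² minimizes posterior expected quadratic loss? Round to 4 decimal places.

Posterior: Inverse-Gamma(shape = 4.4+7/2 = 7.9, scale = 7.0+29.8/2 = 21.9).
Mode = β/(α+1) = 21.9/8.9 = 2.4607.
Mean = β/(α−1) = 21.9/6.9 = 3.1739.
Quadratic loss ⇒ the optimal estimator is the posterior mean.

3.1739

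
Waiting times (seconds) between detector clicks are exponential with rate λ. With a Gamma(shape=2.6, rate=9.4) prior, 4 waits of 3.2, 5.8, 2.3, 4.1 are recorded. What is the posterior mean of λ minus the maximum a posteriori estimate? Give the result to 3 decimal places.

Σ times = 15.4. Posterior: Gamma(shape = 2.6+4 = 6.6, rate = 9.4+15.4 = 24.8).
Mode = (α−1)/β = 5.6/24.8 = 0.226.
Mean = α/β = 6.6/24.8 = 0.266.
Difference = 0.266 − 0.226 = 0.040.

0.040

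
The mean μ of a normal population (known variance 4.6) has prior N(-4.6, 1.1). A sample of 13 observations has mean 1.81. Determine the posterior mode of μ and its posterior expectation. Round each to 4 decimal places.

MAP = 0.2499, posterior mean = 0.2499

Posterior for μ is Normal. Precision-weighted mean: (1/1.1·-4.6 + 13/4.6·1.81) / (1/1.1 + 13/4.6) = 0.2499.
A Normal posterior is symmetric, so mode = mean.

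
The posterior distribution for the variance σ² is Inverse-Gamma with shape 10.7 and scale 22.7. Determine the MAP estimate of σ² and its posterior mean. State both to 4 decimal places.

Mode = β/(α+1) = 22.7/11.7 = 1.9402.
Mean = β/(α−1) = 22.7/9.7 = 2.3402.

MAP estimate = 1.9402, posterior mean = 2.3402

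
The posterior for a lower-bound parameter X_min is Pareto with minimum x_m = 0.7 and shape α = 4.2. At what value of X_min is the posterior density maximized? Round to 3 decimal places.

0.700

The Pareto density is strictly decreasing on [x_m, ∞), so the mode is x_m = 0.700.
Mean = α·x_m/(α−1) = 4.2·0.7/3.2 = 0.919.
This is the posterior mode — the MAP estimate.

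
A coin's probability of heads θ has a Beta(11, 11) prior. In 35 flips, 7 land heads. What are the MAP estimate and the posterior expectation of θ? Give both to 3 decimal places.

θ_MAP = 0.309, E[θ|data] = 0.316

Posterior: Beta(11+7, 11+28) = Beta(18, 39).
Mode = (18−1)/(18+39−2) = 17/55 = 0.309.
Mean = 18/(18+39) = 18/57 = 0.316.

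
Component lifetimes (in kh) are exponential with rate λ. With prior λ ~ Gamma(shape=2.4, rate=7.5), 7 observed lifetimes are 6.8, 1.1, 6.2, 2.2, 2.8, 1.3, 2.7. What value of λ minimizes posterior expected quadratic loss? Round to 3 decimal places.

0.307

Σ times = 23.1. Posterior: Gamma(shape = 2.4+7 = 9.4, rate = 7.5+23.1 = 30.6).
Mode = (α−1)/β = 8.4/30.6 = 0.275.
Mean = α/β = 9.4/30.6 = 0.307.
Quadratic loss ⇒ the optimal estimator is the posterior mean.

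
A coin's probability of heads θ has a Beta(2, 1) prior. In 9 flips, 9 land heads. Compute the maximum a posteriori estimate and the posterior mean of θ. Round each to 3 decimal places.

MAP = 1.000, posterior mean = 0.917

Posterior: Beta(2+9, 1+0) = Beta(11, 1).
Since β = 1 ≤ 1 and α > 1, the Beta density is monotone increasing on [0,1]; the mode is at 1.
Mean = 11/(11+1) = 0.917.
Mode > mean: the posterior has a left tail.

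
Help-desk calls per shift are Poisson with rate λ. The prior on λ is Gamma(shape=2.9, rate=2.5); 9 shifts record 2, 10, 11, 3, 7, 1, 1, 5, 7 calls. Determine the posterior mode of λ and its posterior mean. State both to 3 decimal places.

Σ counts = 47. Posterior: Gamma(shape = 2.9+47 = 49.9, rate = 2.5+9 = 11.5).
Mode = (α−1)/β = 48.9/11.5 = 4.252.
Mean = α/β = 49.9/11.5 = 4.339.

MAP = 4.252, posterior mean = 4.339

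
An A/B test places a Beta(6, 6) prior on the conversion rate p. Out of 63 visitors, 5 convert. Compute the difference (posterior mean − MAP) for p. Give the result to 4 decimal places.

0.0097

Posterior: Beta(6+5, 6+58) = Beta(11, 64).
Mode = (11−1)/(11+64−2) = 10/73 = 0.1370.
Mean = 11/(11+64) = 11/75 = 0.1467.
Difference = 0.1467 − 0.1370 = 0.0097.
The posterior is right-skewed, so the mean exceeds the mode.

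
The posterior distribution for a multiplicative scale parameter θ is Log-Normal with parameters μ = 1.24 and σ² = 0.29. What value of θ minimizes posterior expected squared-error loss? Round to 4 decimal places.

3.9948

Mode = exp(μ − σ²) = exp(0.95) = 2.5857.
Mean = exp(μ + σ²/2) = exp(1.385) = 3.9948.
Squared-error loss ⇒ the optimal estimator is the posterior mean.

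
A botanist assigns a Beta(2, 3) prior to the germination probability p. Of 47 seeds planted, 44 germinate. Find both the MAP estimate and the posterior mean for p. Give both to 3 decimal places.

Posterior: Beta(2+44, 3+3) = Beta(46, 6).
Mode = (46−1)/(46+6−2) = 45/50 = 0.900.
Mean = 46/(46+6) = 46/52 = 0.885.

MAP: 0.900. Posterior mean: 0.885.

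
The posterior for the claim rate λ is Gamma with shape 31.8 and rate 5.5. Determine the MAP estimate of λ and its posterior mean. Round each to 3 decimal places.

MAP estimate = 5.600, posterior mean = 5.782

Mode = (α−1)/β = 30.8/5.5 = 5.600.
Mean = α/β = 31.8/5.5 = 5.782.
Right-skewed posterior ⇒ mode < mean.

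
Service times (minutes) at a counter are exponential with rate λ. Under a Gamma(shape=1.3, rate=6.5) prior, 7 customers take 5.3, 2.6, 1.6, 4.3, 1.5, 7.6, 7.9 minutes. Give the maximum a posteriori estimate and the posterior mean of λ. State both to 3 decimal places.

Σ times = 30.8. Posterior: Gamma(shape = 1.3+7 = 8.3, rate = 6.5+30.8 = 37.3).
Mode = (α−1)/β = 7.3/37.3 = 0.196.
Mean = α/β = 8.3/37.3 = 0.223.

maximum a posteriori estimate = 0.196, posterior mean = 0.223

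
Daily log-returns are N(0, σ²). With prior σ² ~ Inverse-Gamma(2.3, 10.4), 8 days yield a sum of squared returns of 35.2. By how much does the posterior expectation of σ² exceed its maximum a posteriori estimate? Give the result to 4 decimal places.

1.4474

Posterior: Inverse-Gamma(shape = 2.3+8/2 = 6.3, scale = 10.4+35.2/2 = 28.0).
Mode = β/(α+1) = 28.0/7.3 = 3.8356.
Mean = β/(α−1) = 28.0/5.3 = 5.2830.
Difference = 5.2830 − 3.8356 = 1.4474.
Right-skewed posterior ⇒ mode < mean.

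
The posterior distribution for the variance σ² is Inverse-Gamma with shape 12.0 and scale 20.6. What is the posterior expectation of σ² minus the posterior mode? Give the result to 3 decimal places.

Mode = β/(α+1) = 20.6/13.0 = 1.585.
Mean = β/(α−1) = 20.6/11.0 = 1.873.
Difference = 1.873 − 1.585 = 0.288.
Right-skewed posterior ⇒ mode < mean.

0.288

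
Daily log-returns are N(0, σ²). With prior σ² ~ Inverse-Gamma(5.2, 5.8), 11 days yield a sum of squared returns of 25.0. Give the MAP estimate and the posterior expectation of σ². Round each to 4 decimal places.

MAP = 1.5641; posterior mean = 1.8866

Posterior: Inverse-Gamma(shape = 5.2+11/2 = 10.7, scale = 5.8+25.0/2 = 18.3).
Mode = β/(α+1) = 18.3/11.7 = 1.5641.
Mean = β/(α−1) = 18.3/9.7 = 1.8866.
The posterior is right-skewed, so the mean exceeds the mode.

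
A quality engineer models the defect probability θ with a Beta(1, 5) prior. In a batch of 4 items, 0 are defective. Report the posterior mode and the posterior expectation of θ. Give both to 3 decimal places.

Posterior: Beta(1+0, 5+4) = Beta(1, 9).
Since α = 1 ≤ 1 and β > 1, the Beta density is monotone decreasing on [0,1]; the mode is at 0.
Mean = 1/(1+9) = 0.100.
Mean > mode: the posterior has a right tail.

posterior mode = 0.000, posterior expectation = 0.100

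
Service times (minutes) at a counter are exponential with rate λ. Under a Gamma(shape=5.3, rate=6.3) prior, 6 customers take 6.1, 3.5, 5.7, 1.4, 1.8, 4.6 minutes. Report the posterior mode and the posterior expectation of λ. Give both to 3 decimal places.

MAP: 0.350. Posterior mean: 0.384.

Σ times = 23.1. Posterior: Gamma(shape = 5.3+6 = 11.3, rate = 6.3+23.1 = 29.4).
Mode = (α−1)/β = 10.3/29.4 = 0.350.
Mean = α/β = 11.3/29.4 = 0.384.
The mean is pulled above the mode by the posterior's right skew.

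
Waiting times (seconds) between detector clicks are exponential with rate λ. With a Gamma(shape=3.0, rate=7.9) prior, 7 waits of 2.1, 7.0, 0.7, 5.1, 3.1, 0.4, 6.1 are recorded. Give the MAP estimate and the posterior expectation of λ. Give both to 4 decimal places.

Σ times = 24.5. Posterior: Gamma(shape = 3.0+7 = 10.0, rate = 7.9+24.5 = 32.4).
Mode = (α−1)/β = 9.0/32.4 = 0.2778.
Mean = α/β = 10.0/32.4 = 0.3086.

MAP estimate = 0.2778, posterior expectation = 0.3086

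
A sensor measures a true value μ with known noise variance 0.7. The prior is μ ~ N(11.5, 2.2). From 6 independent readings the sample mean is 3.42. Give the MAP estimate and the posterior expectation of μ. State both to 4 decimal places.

Posterior for μ is Normal. Precision-weighted mean: (1/2.2·11.5 + 6/0.7·3.42) / (1/2.2 + 6/0.7) = 3.8269.
A Normal posterior is symmetric, so mode = mean.

MAP = 3.8269, posterior mean = 3.8269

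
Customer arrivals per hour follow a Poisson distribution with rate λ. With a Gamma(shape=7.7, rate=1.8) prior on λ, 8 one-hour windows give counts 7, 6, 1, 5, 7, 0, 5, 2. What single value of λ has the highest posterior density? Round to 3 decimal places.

Σ counts = 33. Posterior: Gamma(shape = 7.7+33 = 40.7, rate = 1.8+8 = 9.8).
Mode = (α−1)/β = 39.7/9.8 = 4.051.
Mean = α/β = 40.7/9.8 = 4.153.
This is the posterior mode — the MAP estimate.

4.051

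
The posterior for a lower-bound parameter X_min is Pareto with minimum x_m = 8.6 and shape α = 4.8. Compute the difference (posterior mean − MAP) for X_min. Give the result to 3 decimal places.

2.263

The Pareto density is strictly decreasing on [x_m, ∞), so the mode is x_m = 8.600.
Mean = α·x_m/(α−1) = 4.8·8.6/3.8 = 10.863.
Difference = 10.863 − 8.600 = 2.263.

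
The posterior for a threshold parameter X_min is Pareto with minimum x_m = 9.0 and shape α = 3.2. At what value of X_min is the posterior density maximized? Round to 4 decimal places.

The Pareto density is strictly decreasing on [x_m, ∞), so the mode is x_m = 9.0000.
Mean = α·x_m/(α−1) = 3.2·9.0/2.2 = 13.0909.
This is the posterior mode — the MAP estimate.

9.0000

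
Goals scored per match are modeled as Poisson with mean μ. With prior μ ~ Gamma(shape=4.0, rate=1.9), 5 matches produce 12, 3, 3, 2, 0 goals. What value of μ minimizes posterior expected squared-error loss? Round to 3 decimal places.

Σ counts = 20. Posterior: Gamma(shape = 4.0+20 = 24.0, rate = 1.9+5 = 6.9).
Mode = (α−1)/β = 23.0/6.9 = 3.333.
Mean = α/β = 24.0/6.9 = 3.478.
Squared-error loss ⇒ the optimal estimator is the posterior mean.

3.478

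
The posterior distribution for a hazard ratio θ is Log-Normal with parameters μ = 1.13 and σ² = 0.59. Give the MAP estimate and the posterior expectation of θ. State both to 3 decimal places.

Mode = exp(μ − σ²) = exp(0.54) = 1.716.
Mean = exp(μ + σ²/2) = exp(1.425) = 4.158.
The posterior is right-skewed, so the mean exceeds the mode.

MAP: 1.716. Posterior mean: 4.158.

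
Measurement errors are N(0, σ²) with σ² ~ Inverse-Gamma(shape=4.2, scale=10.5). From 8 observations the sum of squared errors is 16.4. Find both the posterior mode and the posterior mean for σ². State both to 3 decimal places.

Posterior: Inverse-Gamma(shape = 4.2+8/2 = 8.2, scale = 10.5+16.4/2 = 18.7).
Mode = β/(α+1) = 18.7/9.2 = 2.033.
Mean = β/(α−1) = 18.7/7.2 = 2.597.
Right-skewed posterior ⇒ mode < mean.

MAP = 2.033, posterior mean = 2.597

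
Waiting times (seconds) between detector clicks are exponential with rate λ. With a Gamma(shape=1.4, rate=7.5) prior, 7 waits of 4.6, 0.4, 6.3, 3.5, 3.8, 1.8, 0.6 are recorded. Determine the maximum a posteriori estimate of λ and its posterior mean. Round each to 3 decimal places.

λ_MAP = 0.260, E[λ|data] = 0.295

Σ times = 21.0. Posterior: Gamma(shape = 1.4+7 = 8.4, rate = 7.5+21.0 = 28.5).
Mode = (α−1)/β = 7.4/28.5 = 0.260.
Mean = α/β = 8.4/28.5 = 0.295.
Mean > mode: the posterior has a right tail.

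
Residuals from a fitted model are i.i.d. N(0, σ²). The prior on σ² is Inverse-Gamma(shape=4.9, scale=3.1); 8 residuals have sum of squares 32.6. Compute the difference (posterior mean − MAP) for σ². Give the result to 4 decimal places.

Posterior: Inverse-Gamma(shape = 4.9+8/2 = 8.9, scale = 3.1+32.6/2 = 19.4).
Mode = β/(α+1) = 19.4/9.9 = 1.9596.
Mean = β/(α−1) = 19.4/7.9 = 2.4557.
Difference = 2.4557 − 1.9596 = 0.4961.

0.4961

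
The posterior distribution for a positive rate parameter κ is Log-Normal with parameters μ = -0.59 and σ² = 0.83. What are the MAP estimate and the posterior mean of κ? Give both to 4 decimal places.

MAP = 0.2417, posterior mean = 0.8395

Mode = exp(μ − σ²) = exp(-1.42) = 0.2417.
Mean = exp(μ + σ²/2) = exp(-0.175) = 0.8395.
Right-skewed posterior ⇒ mode < mean.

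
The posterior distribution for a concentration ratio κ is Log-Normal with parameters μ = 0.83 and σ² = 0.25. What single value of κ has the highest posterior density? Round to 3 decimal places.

1.786

Mode = exp(μ − σ²) = exp(0.58) = 1.786.
Mean = exp(μ + σ²/2) = exp(0.955) = 2.599.
This is the posterior mode — the MAP estimate.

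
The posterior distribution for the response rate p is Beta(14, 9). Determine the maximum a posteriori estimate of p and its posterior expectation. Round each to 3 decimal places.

Mode = (14−1)/(14+9−2) = 13/21 = 0.619.
Mean = 14/(14+9) = 14/23 = 0.609.
Left-skewed posterior ⇒ mean < mode.

MAP: 0.619. Posterior mean: 0.609.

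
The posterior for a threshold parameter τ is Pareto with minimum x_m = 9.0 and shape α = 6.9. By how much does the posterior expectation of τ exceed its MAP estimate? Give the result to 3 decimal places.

The Pareto density is strictly decreasing on [x_m, ∞), so the mode is x_m = 9.000.
Mean = α·x_m/(α−1) = 6.9·9.0/5.9 = 10.525.
Difference = 10.525 − 9.000 = 1.525.
Right-skewed posterior ⇒ mode < mean.

1.525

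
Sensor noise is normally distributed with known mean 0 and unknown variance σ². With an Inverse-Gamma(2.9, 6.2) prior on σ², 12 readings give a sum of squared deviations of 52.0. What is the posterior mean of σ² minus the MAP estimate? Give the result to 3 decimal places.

0.823

Posterior: Inverse-Gamma(shape = 2.9+12/2 = 8.9, scale = 6.2+52.0/2 = 32.2).
Mode = β/(α+1) = 32.2/9.9 = 3.253.
Mean = β/(α−1) = 32.2/7.9 = 4.076.
Difference = 4.076 − 3.253 = 0.823.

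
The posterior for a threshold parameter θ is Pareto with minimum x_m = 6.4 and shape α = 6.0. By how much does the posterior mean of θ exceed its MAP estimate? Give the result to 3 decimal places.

The Pareto density is strictly decreasing on [x_m, ∞), so the mode is x_m = 6.400.
Mean = α·x_m/(α−1) = 6.0·6.4/5.0 = 7.680.
Difference = 7.680 − 6.400 = 1.280.

1.280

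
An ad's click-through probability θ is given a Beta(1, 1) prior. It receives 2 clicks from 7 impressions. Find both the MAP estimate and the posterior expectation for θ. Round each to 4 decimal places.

Posterior: Beta(1+2, 1+5) = Beta(3, 6).
Mode = (3−1)/(3+6−2) = 2/7 = 0.2857.
With a flat prior the MAP equals the MLE, 2/7.
Mean = 3/(3+6) = 3/9 = 0.3333.

MAP estimate = 0.2857, posterior expectation = 0.3333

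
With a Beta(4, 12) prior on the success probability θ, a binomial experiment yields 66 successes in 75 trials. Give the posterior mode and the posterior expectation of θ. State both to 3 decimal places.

Posterior: Beta(4+66, 12+9) = Beta(70, 21).
Mode = (70−1)/(70+21−2) = 69/89 = 0.775.
Mean = 70/(70+21) = 70/91 = 0.769.

MAP: 0.775. Posterior mean: 0.769.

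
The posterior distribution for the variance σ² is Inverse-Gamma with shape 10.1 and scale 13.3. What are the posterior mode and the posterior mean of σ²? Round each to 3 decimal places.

Mode = β/(α+1) = 13.3/11.1 = 1.198.
Mean = β/(α−1) = 13.3/9.1 = 1.462.

σ²_MAP = 1.198, E[σ²|data] = 1.462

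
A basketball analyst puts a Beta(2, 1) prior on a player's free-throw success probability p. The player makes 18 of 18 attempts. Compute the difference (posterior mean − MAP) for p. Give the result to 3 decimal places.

-0.048

Posterior: Beta(2+18, 1+0) = Beta(20, 1).
Since β = 1 ≤ 1 and α > 1, the Beta density is monotone increasing on [0,1]; the mode is at 1.
Mean = 20/(20+1) = 0.952.
Difference = 0.952 − 1.000 = -0.048.
The posterior is left-skewed, so the mode exceeds the mean.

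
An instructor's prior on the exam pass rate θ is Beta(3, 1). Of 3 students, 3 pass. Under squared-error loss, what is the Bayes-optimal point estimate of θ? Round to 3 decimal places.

Posterior: Beta(3+3, 1+0) = Beta(6, 1).
Since β = 1 ≤ 1 and α > 1, the Beta density is monotone increasing on [0,1]; the mode is at 1.
Mean = 6/(6+1) = 0.857.
Squared-error loss ⇒ the optimal estimator is the posterior mean.

0.857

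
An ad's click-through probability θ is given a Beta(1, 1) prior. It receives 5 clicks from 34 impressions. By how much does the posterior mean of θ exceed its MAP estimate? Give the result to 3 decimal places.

Posterior: Beta(1+5, 1+29) = Beta(6, 30).
Mode = (6−1)/(6+30−2) = 5/34 = 0.147.
Mean = 6/(6+30) = 6/36 = 0.167.
Difference = 0.167 − 0.147 = 0.020.
Mean > mode: the posterior has a right tail.

0.020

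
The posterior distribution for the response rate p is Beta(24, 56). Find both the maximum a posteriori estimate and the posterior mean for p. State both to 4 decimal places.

MAP = 0.2949, posterior mean = 0.3000

Mode = (24−1)/(24+56−2) = 23/78 = 0.2949.
Mean = 24/(24+56) = 24/80 = 0.3000.
Right-skewed posterior ⇒ mode < mean.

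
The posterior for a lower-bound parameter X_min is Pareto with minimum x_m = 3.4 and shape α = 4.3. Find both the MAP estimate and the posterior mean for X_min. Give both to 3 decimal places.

MAP: 3.400. Posterior mean: 4.430.

The Pareto density is strictly decreasing on [x_m, ∞), so the mode is x_m = 3.400.
Mean = α·x_m/(α−1) = 4.3·3.4/3.3 = 4.430.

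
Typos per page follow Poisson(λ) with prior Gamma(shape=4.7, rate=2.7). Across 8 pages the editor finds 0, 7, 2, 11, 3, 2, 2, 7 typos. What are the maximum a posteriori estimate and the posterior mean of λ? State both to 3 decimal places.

MAP = 3.523, posterior mean = 3.617

Σ counts = 34. Posterior: Gamma(shape = 4.7+34 = 38.7, rate = 2.7+8 = 10.7).
Mode = (α−1)/β = 37.7/10.7 = 3.523.
Mean = α/β = 38.7/10.7 = 3.617.
The mean is pulled above the mode by the posterior's right skew.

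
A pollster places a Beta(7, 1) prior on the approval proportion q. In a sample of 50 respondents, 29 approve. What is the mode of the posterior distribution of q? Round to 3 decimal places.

Posterior: Beta(7+29, 1+21) = Beta(36, 22).
Mode = (36−1)/(36+22−2) = 35/56 = 0.625.
Mean = 36/(36+22) = 36/58 = 0.621.
This is the posterior mode — the MAP estimate.

0.625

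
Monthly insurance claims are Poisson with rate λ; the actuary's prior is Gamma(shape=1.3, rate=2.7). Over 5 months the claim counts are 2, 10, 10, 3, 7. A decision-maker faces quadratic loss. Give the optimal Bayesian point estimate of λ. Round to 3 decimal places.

4.325

Σ counts = 32. Posterior: Gamma(shape = 1.3+32 = 33.3, rate = 2.7+5 = 7.7).
Mode = (α−1)/β = 32.3/7.7 = 4.195.
Mean = α/β = 33.3/7.7 = 4.325.
Quadratic loss ⇒ the optimal estimator is the posterior mean.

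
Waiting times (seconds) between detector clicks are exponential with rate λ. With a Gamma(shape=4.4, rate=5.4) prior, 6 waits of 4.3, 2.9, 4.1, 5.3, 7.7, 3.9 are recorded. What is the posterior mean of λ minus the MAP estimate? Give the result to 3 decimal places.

Σ times = 28.2. Posterior: Gamma(shape = 4.4+6 = 10.4, rate = 5.4+28.2 = 33.6).
Mode = (α−1)/β = 9.4/33.6 = 0.280.
Mean = α/β = 10.4/33.6 = 0.310.
Difference = 0.310 − 0.280 = 0.030.
Mean > mode: the posterior has a right tail.

0.030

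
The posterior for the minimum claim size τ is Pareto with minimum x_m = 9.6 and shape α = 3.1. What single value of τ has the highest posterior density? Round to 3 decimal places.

The Pareto density is strictly decreasing on [x_m, ∞), so the mode is x_m = 9.600.
Mean = α·x_m/(α−1) = 3.1·9.6/2.1 = 14.171.
This is the posterior mode — the MAP estimate.

9.600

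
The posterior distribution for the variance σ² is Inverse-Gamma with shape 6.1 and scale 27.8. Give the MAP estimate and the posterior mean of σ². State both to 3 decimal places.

Mode = β/(α+1) = 27.8/7.1 = 3.915.
Mean = β/(α−1) = 27.8/5.1 = 5.451.
Right-skewed posterior ⇒ mode < mean.

MAP: 3.915. Posterior mean: 5.451.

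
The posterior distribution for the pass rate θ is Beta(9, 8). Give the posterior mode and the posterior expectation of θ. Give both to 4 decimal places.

θ_MAP = 0.5333, E[θ|data] = 0.5294

Mode = (9−1)/(9+8−2) = 8/15 = 0.5333.
Mean = 9/(9+8) = 9/17 = 0.5294.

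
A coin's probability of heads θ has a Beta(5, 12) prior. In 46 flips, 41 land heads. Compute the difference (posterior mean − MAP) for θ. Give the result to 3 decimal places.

-0.008

Posterior: Beta(5+41, 12+5) = Beta(46, 17).
Mode = (46−1)/(46+17−2) = 45/61 = 0.738.
Mean = 46/(46+17) = 46/63 = 0.730.
Difference = 0.730 − 0.738 = -0.008.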